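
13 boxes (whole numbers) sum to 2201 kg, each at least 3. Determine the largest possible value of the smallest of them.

If every one of the 13 were at least 170, the total would be at least 13 × 170 = 2210 > 2201.
Equality holds with 9 values of 169 and 4 values of 170.

169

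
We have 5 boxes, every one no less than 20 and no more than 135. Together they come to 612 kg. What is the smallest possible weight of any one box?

72

Minimizing one value means maximizing the remaining 4.
The other 4 contribute at most 4 × 135 = 540, leaving at least 612 − 540 = 72.
Since 72 ≥ 20, this is achievable: one at 72 and 4 at 135.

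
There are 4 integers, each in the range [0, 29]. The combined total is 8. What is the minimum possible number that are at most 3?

Let j be the number exceeding 3. Then the total is ≥ 4·j + 0·(4 − j) = 0 + 4j.
So 4j ≤ 8 and j ≤ 2; hence at least 4 − 2 = 2 are ≤ 3.
Exactly 2 works: 2 values at 0 and 2 at 4 total 8.

2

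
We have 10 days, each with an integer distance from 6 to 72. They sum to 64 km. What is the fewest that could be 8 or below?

If only k of them are at most 8, the other 10 − k are at least 9, so the total is at least (10 − k)·9 + k·6.
This is ≤ 64, so (10 − k)·9 + 6k ≤ 64, which gives k ≥ 9.
Exactly 9 works: 9 values at 6 and 1 at 9 total 63; raise one of the low values by 1 (still ≤ 8) to hit 64.

9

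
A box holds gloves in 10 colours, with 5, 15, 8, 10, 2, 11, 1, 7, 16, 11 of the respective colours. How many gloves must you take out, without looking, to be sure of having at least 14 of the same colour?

In the worst case you take as many as possible of each colour without reaching 14: 5 + 13 + 8 + 10 + 2 + 11 + 1 + 7 + 13 + 11 = 81.
The next one must give 14 of some colour, so 81 + 1 = 82.

82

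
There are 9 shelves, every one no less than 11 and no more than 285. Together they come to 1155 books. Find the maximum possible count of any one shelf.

Maximizing one value means minimizing the remaining 8.
The other 8 contribute at least 8 × 11 = 88, leaving at most 1155 − 88 = 1067.
But each shelf is capped at 285, so the maximum is 285.
Achievable: one at 285 and the other 8 totalling 870, which fits since 8 × 11 ≤ 870 ≤ 8 × 285.

285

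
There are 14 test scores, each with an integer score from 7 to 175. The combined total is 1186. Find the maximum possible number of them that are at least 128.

If k of the values are ≥ 128, the total is ≥ 128k + 7(14 − k).
Setting 128k + 7(14 − k) ≤ 1186 gives 121k ≤ 1088, so k ≤ 8.
k = 8 is achieved by 8 values at 128 and 6 at 7, total 1066; add 120 to one value (staying below 128) to reach 1186.

8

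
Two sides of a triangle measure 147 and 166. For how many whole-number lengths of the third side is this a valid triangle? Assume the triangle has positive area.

The triangle inequality gives |147 − 166| < c < 147 + 166, i.e. 19 < c < 313.
So c can be any integer from 20 to 312: 293 values.

293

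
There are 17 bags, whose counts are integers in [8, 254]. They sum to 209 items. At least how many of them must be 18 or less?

Each value above 18 is at least 19, contributing at least 19 − 8 = 11 above the floor 8.
The sum exceeds the floor total 136 by 73, so at most ⌊73/11⌋ = 6 exceed 18, and at least 11 are ≤ 18.
Exactly 11 works: 11 values at 8 and 6 at 19 total 202; raise one of the low values by 7 (still ≤ 18) to hit 209.

11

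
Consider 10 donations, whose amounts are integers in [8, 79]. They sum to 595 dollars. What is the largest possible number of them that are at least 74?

With k values at 74 or above and the rest at least 8, the sum is at least 80 + 66k.
Since the sum is 595, we need 66k ≤ 515, i.e. k ≤ 7.
k = 7 is achieved by 7 values at 74 and 3 at 8, total 542; add 53 to one value (staying below 74) to reach 595.

7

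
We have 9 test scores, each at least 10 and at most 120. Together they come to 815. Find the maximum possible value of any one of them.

120

Maximizing one value means minimizing the remaining 8.
The other 8 contribute at least 8 × 10 = 80, leaving at most 815 − 80 = 735.
But each score is capped at 120, so the maximum is 120.
Achievable: one at 120 and the other 8 totalling 695, which fits since 8 × 10 ≤ 695 ≤ 8 × 120.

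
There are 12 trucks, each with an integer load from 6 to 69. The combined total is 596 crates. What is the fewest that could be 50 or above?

1

If only k of them are at least 50, the other 12 − k are at most 49, so the total is at most k·69 + (12 − k)·49.
This must reach 596, so k·69 + (12 − k)·49 ≥ 596, giving k ≥ 1.
Exactly 1 works: 1 value at 69 and 11 at 49 total 608; lower one of the high values by 12 (still ≥ 50) to hit 596.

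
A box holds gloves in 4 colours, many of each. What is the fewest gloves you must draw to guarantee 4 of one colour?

13

In the worst case you draw 3 of each of the 4 colours: 4 × 3 = 12.
One more forces 4 of some colour, so 12 + 1 = 13.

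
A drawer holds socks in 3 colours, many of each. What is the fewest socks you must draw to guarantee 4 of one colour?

In the worst case you draw 3 of each of the 3 colours: 3 × 3 = 9.
One more forces 4 of some colour, so 9 + 1 = 10.

10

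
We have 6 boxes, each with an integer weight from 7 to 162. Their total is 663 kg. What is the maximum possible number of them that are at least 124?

Suppose k of them are at least 124. Those contribute at least 124 each and the other 6 − k at least 7 each.
So the total is at least 124k + 7(6 − k) = 42 + 117k. This must be ≤ 663, giving k ≤ 5.
k = 5 is achieved by 5 values at 124 and 1 at 7, total 627; add 36 to one value (staying below 124) to reach 663.

5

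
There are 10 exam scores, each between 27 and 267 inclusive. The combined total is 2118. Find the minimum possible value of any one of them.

27

Minimizing one value means maximizing the remaining 9.
The other 9 can take up 9 × 267 = 2403 ≥ 2118 − 27, so one score can sit at its floor of 27.
Achievable: one at 27 and the other 9 totalling 2091, which fits since 9 × 27 ≤ 2091 ≤ 9 × 267.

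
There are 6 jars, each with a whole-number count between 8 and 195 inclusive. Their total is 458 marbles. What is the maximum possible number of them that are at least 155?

With k values at 155 or above and the rest at least 8, the sum is at least 48 + 147k.
Since the sum is 458, we need 147k ≤ 410, i.e. k ≤ 2.
k = 2 is achieved by 2 values at 155 and 4 at 8, total 342; add 116 to one value (staying below 155) to reach 458.

2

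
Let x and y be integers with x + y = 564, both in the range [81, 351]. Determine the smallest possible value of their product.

For a fixed sum, xy is smallest when x and y are as far apart as possible.
The extreme feasible split is x = 213, y = 351, giving xy = 74763.

74763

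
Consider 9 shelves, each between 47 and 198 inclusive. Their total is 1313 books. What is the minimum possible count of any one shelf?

To make one shelf as small as possible, make the other 8 as large as possible.
The other 8 can take up 8 × 198 = 1584 ≥ 1313 − 47, so one shelf can sit at its floor of 47.
Achievable: one at 47 and the other 8 totalling 1266, which fits since 8 × 47 ≤ 1266 ≤ 8 × 198.

47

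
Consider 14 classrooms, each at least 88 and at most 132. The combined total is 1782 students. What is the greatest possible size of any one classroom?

132

Maximizing one value means minimizing the remaining 13.
The other 13 contribute at least 13 × 88 = 1144, leaving at most 1782 − 1144 = 638.
But each classroom is capped at 132, so the maximum is 132.
Achievable: one at 132 and the other 13 totalling 1650, which fits since 13 × 88 ≤ 1650 ≤ 13 × 132.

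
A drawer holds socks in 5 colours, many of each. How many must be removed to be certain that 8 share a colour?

36

In the worst case you draw 7 of each of the 5 colours: 5 × 7 = 35.
One more forces 8 of some colour, so 35 + 1 = 36.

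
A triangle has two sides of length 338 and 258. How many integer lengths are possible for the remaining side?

515

The triangle inequality gives |338 − 258| < c < 338 + 258, i.e. 80 < c < 596.
So c can be any integer from 81 to 595: 515 values.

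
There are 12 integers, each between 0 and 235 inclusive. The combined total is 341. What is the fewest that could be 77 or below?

8

If only k of them are at most 77, the other 12 − k are at least 78, so the total is at least (12 − k)·78 + k·0.
This is ≤ 341, so (12 − k)·78 + 0k ≤ 341, which gives k ≥ 8.
Exactly 8 works: 8 values at 0 and 4 at 78 total 312; raise one of the low values by 29 (still ≤ 77) to hit 341.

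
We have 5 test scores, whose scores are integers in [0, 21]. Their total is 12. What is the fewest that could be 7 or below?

Each value above 7 is at least 8, contributing at least 8 − 0 = 8 above the floor 0.
The sum exceeds the floor total 0 by 12, so at most ⌊12/8⌋ = 1 exceed 7, and at least 4 are ≤ 7.
Exactly 4 works: 4 values at 0 and 1 at 8 total 8; raise one of the low values by 4 (still ≤ 7) to hit 12.

4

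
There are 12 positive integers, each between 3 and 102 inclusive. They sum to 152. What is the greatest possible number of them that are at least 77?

Suppose k of them are at least 77. Those contribute at least 77 each and the other 12 − k at least 3 each.
So the total is at least 77k + 3(12 − k) = 36 + 74k. This must be ≤ 152, giving k ≤ 1.
k = 1 is achieved by 1 value at 77 and 11 at 3, total 110; add 42 to one value (staying below 77) to reach 152.

1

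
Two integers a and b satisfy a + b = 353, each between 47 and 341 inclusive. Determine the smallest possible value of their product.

14382

ab = a(353 − a) is concave in a, so over [47, 306] it is minimized at an endpoint.
The extreme feasible split is a = 47, b = 306, giving ab = 14382.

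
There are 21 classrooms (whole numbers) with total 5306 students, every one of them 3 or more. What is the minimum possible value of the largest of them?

The 21 values sum to 5306, so their maximum is at least ⌈5306/21⌉ = 253.
Taking 7 copies of 252 and 14 copies of 253 gives exactly 5306, so 253 is attained.

253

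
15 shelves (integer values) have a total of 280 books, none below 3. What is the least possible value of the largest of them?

The average is 280/15 > 18, so not all 15 can be 18 or less; the largest is ≥ 19.
Taking 5 copies of 18 and 10 copies of 19 gives exactly 280, so 19 is attained.

19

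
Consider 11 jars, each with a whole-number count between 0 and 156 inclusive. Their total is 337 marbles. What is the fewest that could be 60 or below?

Let j be the number exceeding 60. Then the total is ≥ 61·j + 0·(11 − j) = 0 + 61j.
So 61j ≤ 337 and j ≤ 5; hence at least 11 − 5 = 6 are ≤ 60.
Exactly 6 works: 6 values at 0 and 5 at 61 total 305; raise one of the low values by 32 (still ≤ 60) to hit 337.

6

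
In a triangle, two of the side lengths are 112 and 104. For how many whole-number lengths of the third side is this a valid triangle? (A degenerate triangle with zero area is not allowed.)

207

The triangle inequality gives |112 − 104| < c < 112 + 104, i.e. 8 < c < 216.
So c can be any integer from 9 to 215: 207 values.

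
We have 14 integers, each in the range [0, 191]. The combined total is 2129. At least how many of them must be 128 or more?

Suppose at most 14 − j of them reach 128; then j values are ≤ 127 and the rest ≤ 191.
The total is then ≤ 127·j + 191·(14 − j) = 2674 − 64j. For this to be ≥ 2129 we need j ≤ 8, so at least 14 − 8 = 6 must reach 128.
Exactly 6 works: 6 values at 191 and 8 at 127 total 2162; lower one of the high values by 33 (still ≥ 128) to hit 2129.

6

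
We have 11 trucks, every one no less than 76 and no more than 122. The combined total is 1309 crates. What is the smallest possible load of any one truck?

89

To make one truck as small as possible, make the other 10 as large as possible.
The other 10 contribute at most 10 × 122 = 1220, leaving at least 1309 − 1220 = 89.
Since 89 ≥ 76, this is achievable: one at 89 and 10 at 122.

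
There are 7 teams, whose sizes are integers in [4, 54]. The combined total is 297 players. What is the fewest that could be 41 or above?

2

If only k of them are at least 41, the other 7 − k are at most 40, so the total is at most k·54 + (7 − k)·40.
This must reach 297, so k·54 + (7 − k)·40 ≥ 297, giving k ≥ 2.
Exactly 2 works: 2 values at 54 and 5 at 40 total 308; lower one of the high values by 11 (still ≥ 41) to hit 297.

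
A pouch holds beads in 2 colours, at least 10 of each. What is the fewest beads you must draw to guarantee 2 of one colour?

In the worst case you draw 1 of each of the 2 colours: 2 × 1 = 2.
One more forces 2 of some colour, so 2 + 1 = 3.

3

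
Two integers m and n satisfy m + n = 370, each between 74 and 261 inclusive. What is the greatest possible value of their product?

34225

For a fixed sum, the product mn is largest when m and n are as close as possible.
Taking m = 185 and n = 185 (both in [74, 261]) gives mn = 34225.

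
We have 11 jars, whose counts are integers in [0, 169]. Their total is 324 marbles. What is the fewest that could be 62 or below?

6

If only k of them are at most 62, the other 11 − k are at least 63, so the total is at least (11 − k)·63 + k·0.
This is ≤ 324, so (11 − k)·63 + 0k ≤ 324, which gives k ≥ 6.
Exactly 6 works: 6 values at 0 and 5 at 63 total 315; raise one of the low values by 9 (still ≤ 62) to hit 324.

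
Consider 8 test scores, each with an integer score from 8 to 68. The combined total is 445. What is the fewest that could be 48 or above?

Suppose at most 8 − j of them reach 48; then j values are ≤ 47 and the rest ≤ 68.
The total is then ≤ 47·j + 68·(8 − j) = 544 − 21j. For this to be ≥ 445 we need j ≤ 4, so at least 8 − 4 = 4 must reach 48.
Exactly 4 works: 4 values at 68 and 4 at 47 total 460; lower one of the high values by 15 (still ≥ 48) to hit 445.

4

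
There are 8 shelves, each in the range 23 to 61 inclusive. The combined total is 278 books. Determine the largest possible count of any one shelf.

61

Maximizing one value means minimizing the remaining 7.
The other 7 contribute at least 7 × 23 = 161, leaving at most 278 − 161 = 117.
But each shelf is capped at 61, so the maximum is 61.
Achievable: one at 61 and the other 7 totalling 217, which fits since 7 × 23 ≤ 217 ≤ 7 × 61.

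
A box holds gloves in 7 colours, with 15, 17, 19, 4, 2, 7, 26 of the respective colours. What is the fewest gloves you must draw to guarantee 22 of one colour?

In the worst case you take as many as possible of each colour without reaching 22: 15 + 17 + 19 + 4 + 2 + 7 + 21 = 85.
The next one must give 22 of some colour, so 85 + 1 = 86.

86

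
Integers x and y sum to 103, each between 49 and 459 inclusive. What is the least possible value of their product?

xy = x(103 − x) is concave in x, so over [49, 54] it is minimized at an endpoint.
The extreme feasible split is x = 49, y = 54, giving xy = 2646.

2646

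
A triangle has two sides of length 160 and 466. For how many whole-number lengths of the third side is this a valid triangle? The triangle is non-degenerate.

The triangle inequality gives |160 − 466| < c < 160 + 466, i.e. 306 < c < 626.
So c can be any integer from 307 to 625: 319 values.

319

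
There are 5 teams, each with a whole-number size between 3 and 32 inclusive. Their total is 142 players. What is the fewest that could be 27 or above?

Suppose at most 5 − j of them reach 27; then j values are ≤ 26 and the rest ≤ 32.
The total is then ≤ 26·j + 32·(5 − j) = 160 − 6j. For this to be ≥ 142 we need j ≤ 3, so at least 5 − 3 = 2 must reach 27.
Exactly 2 works: 2 values at 32 and 3 at 26 total 142.

2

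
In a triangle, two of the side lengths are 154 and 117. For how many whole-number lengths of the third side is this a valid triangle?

233

The triangle inequality gives |154 − 117| < c < 154 + 117, i.e. 37 < c < 271.
So c can be any integer from 38 to 270: 233 values.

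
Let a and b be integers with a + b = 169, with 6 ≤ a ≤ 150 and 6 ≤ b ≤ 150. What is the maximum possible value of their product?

7140

ab = a(169 − a) is maximized when a is as near 169/2 as the bounds allow.
Taking a = 84 and b = 85 (both in [6, 150]) gives ab = 7140.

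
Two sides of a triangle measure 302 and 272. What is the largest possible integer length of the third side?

The third side must be less than 302 + 272 = 574.
The largest integer below 574 is 573.

573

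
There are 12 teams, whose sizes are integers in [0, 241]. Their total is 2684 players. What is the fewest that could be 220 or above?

Suppose at most 12 − j of them reach 220; then j values are ≤ 219 and the rest ≤ 241.
The total is then ≤ 219·j + 241·(12 − j) = 2892 − 22j. For this to be ≥ 2684 we need j ≤ 9, so at least 12 − 9 = 3 must reach 220.
Exactly 3 works: 3 values at 241 and 9 at 219 total 2694; lower one of the high values by 10 (still ≥ 220) to hit 2684.

3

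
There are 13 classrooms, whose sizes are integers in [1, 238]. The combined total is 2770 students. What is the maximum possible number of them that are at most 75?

1

Suppose k of them are at most 75. Those contribute at most 75 each and the rest at most 238 each.
So the total is at most 75k + 238(13 − k) = 3094 − 163k. This must still be ≥ 2770, so k ≤ 1.
k = 1 is achieved by 1 value at 75 and 12 at 238, total 2931; lower one of the 238's by 161 (still > 75) to reach 2770.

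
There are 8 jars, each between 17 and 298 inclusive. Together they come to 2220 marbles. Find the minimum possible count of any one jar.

To make one jar as small as possible, make the other 7 as large as possible.
The other 7 contribute at most 7 × 298 = 2086, leaving at least 2220 − 2086 = 134.
Since 134 ≥ 17, this is achievable: one at 134 and 7 at 298.

134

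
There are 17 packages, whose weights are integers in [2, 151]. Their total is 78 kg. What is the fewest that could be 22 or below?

15

Let j be the number exceeding 22. Then the total is ≥ 23·j + 2·(17 − j) = 34 + 21j.
So 21j ≤ 44 and j ≤ 2; hence at least 17 − 2 = 15 are ≤ 22.
Exactly 15 works: 15 values at 2 and 2 at 23 total 76; raise one of the low values by 2 (still ≤ 22) to hit 78.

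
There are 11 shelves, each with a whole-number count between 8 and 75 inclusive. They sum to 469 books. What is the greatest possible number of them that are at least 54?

If k of the values are ≥ 54, the total is ≥ 54k + 8(11 − k).
Setting 54k + 8(11 − k) ≤ 469 gives 46k ≤ 381, so k ≤ 8.
k = 8 is achieved by 8 values at 54 and 3 at 8, total 456; add 13 to one value (staying below 54) to reach 469.

8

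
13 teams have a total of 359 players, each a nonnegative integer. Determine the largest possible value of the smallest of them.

27

The average is 359/13 < 28, so some value is ≤ 27.
Taking 5 copies of 27 and 8 copies of 28 gives exactly 359, so 27 is attained.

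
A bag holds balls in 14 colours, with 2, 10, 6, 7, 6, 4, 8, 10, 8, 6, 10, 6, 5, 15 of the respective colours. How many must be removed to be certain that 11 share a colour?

99

In the worst case you take as many as possible of each colour without reaching 11: 2 + 10 + 6 + 7 + 6 + 4 + 8 + 10 + 8 + 6 + 10 + 6 + 5 + 10 = 98.
The next one must give 11 of some colour, so 98 + 1 = 99.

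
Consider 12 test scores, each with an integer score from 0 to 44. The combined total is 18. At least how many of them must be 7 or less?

10

Each value above 7 is at least 8, contributing at least 8 − 0 = 8 above the floor 0.
The sum exceeds the floor total 0 by 18, so at most ⌊18/8⌋ = 2 exceed 7, and at least 10 are ≤ 7.
Exactly 10 works: 10 values at 0 and 2 at 8 total 16; raise one of the low values by 2 (still ≤ 7) to hit 18.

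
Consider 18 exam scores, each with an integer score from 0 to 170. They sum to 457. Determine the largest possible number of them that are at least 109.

Suppose k of them are at least 109. Those contribute at least 109 each and the other 18 − k at least 0 each.
So the total is at least 109k + 0(18 − k) = 0 + 109k. This must be ≤ 457, giving k ≤ 4.
k = 4 is achieved by 4 values at 109 and 14 at 0, total 436; add 21 to one value (staying below 109) to reach 457.

4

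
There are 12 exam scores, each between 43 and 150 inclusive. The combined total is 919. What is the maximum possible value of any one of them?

150

Maximizing one value means minimizing the remaining 11.
The other 11 contribute at least 11 × 43 = 473, leaving at most 919 − 473 = 446.
But each score is capped at 150, so the maximum is 150.
Achievable: one at 150 and the other 11 totalling 769, which fits since 11 × 43 ≤ 769 ≤ 11 × 150.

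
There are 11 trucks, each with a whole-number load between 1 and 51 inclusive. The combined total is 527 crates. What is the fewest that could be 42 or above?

Suppose at most 11 − j of them reach 42; then j values are ≤ 41 and the rest ≤ 51.
The total is then ≤ 41·j + 51·(11 − j) = 561 − 10j. For this to be ≥ 527 we need j ≤ 3, so at least 11 − 3 = 8 must reach 42.
Exactly 8 works: 8 values at 51 and 3 at 41 total 531; lower one of the high values by 4 (still ≥ 42) to hit 527.

8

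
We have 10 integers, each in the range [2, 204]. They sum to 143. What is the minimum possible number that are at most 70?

9

Each value above 70 is at least 71, contributing at least 71 − 2 = 69 above the floor 2.
The sum exceeds the floor total 20 by 123, so at most ⌊123/69⌋ = 1 exceed 70, and at least 9 are ≤ 70.
Exactly 9 works: 9 values at 2 and 1 at 71 total 89; raise one of the low values by 54 (still ≤ 70) to hit 143.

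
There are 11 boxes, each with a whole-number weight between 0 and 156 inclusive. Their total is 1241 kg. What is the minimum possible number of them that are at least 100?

If only k of them are at least 100, the other 11 − k are at most 99, so the total is at most k·156 + (11 − k)·99.
This must reach 1241, so k·156 + (11 − k)·99 ≥ 1241, giving k ≥ 3.
Exactly 3 works: 3 values at 156 and 8 at 99 total 1260; lower one of the high values by 19 (still ≥ 100) to hit 1241.

3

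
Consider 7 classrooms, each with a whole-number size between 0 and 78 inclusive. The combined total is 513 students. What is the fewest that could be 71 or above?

If only k of them are at least 71, the other 7 − k are at most 70, so the total is at most k·78 + (7 − k)·70.
This must reach 513, so k·78 + (7 − k)·70 ≥ 513, giving k ≥ 3.
Exactly 3 works: 3 values at 78 and 4 at 70 total 514; lower one of the high values by 1 (still ≥ 71) to hit 513.

3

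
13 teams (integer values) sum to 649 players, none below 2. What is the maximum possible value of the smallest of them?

49

The 13 values sum to 649, so their minimum is at most ⌊649/13⌋ = 49.
Taking 1 copy of 49 and 12 copies of 50 gives exactly 649, so 49 is attained.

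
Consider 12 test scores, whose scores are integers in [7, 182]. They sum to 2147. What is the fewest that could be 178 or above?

5

Suppose at most 12 − j of them reach 178; then j values are ≤ 177 and the rest ≤ 182.
The total is then ≤ 177·j + 182·(12 − j) = 2184 − 5j. For this to be ≥ 2147 we need j ≤ 7, so at least 12 − 7 = 5 must reach 178.
Exactly 5 works: 5 values at 182 and 7 at 177 total 2149; lower one of the high values by 2 (still ≥ 178) to hit 2147.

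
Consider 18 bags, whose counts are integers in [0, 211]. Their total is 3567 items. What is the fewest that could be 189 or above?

Suppose at most 18 − j of them reach 189; then j values are ≤ 188 and the rest ≤ 211.
The total is then ≤ 188·j + 211·(18 − j) = 3798 − 23j. For this to be ≥ 3567 we need j ≤ 10, so at least 18 − 10 = 8 must reach 189.
Exactly 8 works: 8 values at 211 and 10 at 188 total 3568; lower one of the high values by 1 (still ≥ 189) to hit 3567.

8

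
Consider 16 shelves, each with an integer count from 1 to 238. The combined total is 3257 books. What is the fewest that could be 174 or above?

Suppose at most 16 − j of them reach 174; then j values are ≤ 173 and the rest ≤ 238.
The total is then ≤ 173·j + 238·(16 − j) = 3808 − 65j. For this to be ≥ 3257 we need j ≤ 8, so at least 16 − 8 = 8 must reach 174.
Exactly 8 works: 8 values at 238 and 8 at 173 total 3288; lower one of the high values by 31 (still ≥ 174) to hit 3257.

8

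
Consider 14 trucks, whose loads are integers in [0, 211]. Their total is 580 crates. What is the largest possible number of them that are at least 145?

With k values at 145 or above and the rest at least 0, the sum is at least 0 + 145k.
Since the sum is 580, we need 145k ≤ 580, i.e. k ≤ 4.
k = 4 is achieved by 4 values at 145 and 10 at 0, total 580.

4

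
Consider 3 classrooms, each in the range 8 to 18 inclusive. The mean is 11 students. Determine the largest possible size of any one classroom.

To make one classroom as large as possible, make the other 2 as small as possible.
The total is 3 × 11 = 33.
The other 2 contribute at least 2 × 8 = 16, leaving at most 33 − 16 = 17.
Since 17 ≤ 18, this is achievable: one at 17 and 2 at 8.

17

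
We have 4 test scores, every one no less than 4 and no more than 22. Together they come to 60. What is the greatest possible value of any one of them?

To make one score as large as possible, make the other 3 as small as possible.
The other 3 contribute at least 3 × 4 = 12, leaving at most 60 − 12 = 48.
But each score is capped at 22, so the maximum is 22.
Achievable: one at 22 and the other 3 totalling 38, which fits since 3 × 4 ≤ 38 ≤ 3 × 22.

22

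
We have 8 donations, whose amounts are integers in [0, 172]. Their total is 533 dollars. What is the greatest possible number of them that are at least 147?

Suppose k of them are at least 147. Those contribute at least 147 each and the other 8 − k at least 0 each.
So the total is at least 147k + 0(8 − k) = 0 + 147k. This must be ≤ 533, giving k ≤ 3.
k = 3 is achieved by 3 values at 147 and 5 at 0, total 441; add 92 to one value (staying below 147) to reach 533.

3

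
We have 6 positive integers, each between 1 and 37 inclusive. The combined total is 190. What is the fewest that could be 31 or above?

2

Each value short of 31 is at most 30, costing at least 37 − 30 = 7 against the maximum total of 222.
We can afford to lose at most 222 − 190 = 32, so at most ⌊32/7⌋ = 4 fall short, and at least 2 are ≥ 31.
Exactly 2 works: 2 values at 37 and 4 at 30 total 194; lower one of the high values by 4 (still ≥ 31) to hit 190.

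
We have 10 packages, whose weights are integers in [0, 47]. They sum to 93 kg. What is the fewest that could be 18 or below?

6

Let j be the number exceeding 18. Then the total is ≥ 19·j + 0·(10 − j) = 0 + 19j.
So 19j ≤ 93 and j ≤ 4; hence at least 10 − 4 = 6 are ≤ 18.
Exactly 6 works: 6 values at 0 and 4 at 19 total 76; raise one of the low values by 17 (still ≤ 18) to hit 93.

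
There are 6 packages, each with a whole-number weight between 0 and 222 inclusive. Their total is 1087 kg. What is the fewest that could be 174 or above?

Each value short of 174 is at most 173, costing at least 222 − 173 = 49 against the maximum total of 1332.
We can afford to lose at most 1332 − 1087 = 245, so at most ⌊245/49⌋ = 5 fall short, and at least 1 are ≥ 174.
Exactly 1 works: 1 value at 222 and 5 at 173 total 1087.

1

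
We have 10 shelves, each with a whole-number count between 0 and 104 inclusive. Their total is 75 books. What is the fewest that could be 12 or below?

5

Each value above 12 is at least 13, contributing at least 13 − 0 = 13 above the floor 0.
The sum exceeds the floor total 0 by 75, so at most ⌊75/13⌋ = 5 exceed 12, and at least 5 are ≤ 12.
Exactly 5 works: 5 values at 0 and 5 at 13 total 65; raise one of the low values by 10 (still ≤ 12) to hit 75.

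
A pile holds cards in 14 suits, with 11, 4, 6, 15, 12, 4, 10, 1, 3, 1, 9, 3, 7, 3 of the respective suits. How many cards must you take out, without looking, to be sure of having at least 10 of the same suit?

In the worst case you take as many as possible of each suit without reaching 10: 9 + 4 + 6 + 9 + 9 + 4 + 9 + 1 + 3 + 1 + 9 + 3 + 7 + 3 = 77.
The next one must give 10 of some suit, so 77 + 1 = 78.

78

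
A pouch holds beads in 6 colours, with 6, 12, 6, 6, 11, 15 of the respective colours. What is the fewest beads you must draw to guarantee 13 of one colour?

54

In the worst case you take as many as possible of each colour without reaching 13: 6 + 12 + 6 + 6 + 11 + 12 = 53.
The next one must give 13 of some colour, so 53 + 1 = 54.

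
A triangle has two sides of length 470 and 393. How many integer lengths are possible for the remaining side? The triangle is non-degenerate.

785

The triangle inequality gives |470 − 393| < c < 470 + 393, i.e. 77 < c < 863.
So c can be any integer from 78 to 862: 785 values.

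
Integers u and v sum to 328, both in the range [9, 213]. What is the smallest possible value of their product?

For a fixed sum, uv is smallest when u and v are as far apart as possible.
The extreme feasible split is u = 115, v = 213, giving uv = 24495.

24495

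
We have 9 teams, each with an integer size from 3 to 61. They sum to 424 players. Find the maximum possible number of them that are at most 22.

Each value at 22 or below falls at least 61 − 22 = 39 short of the ceiling 61.
The ceiling total is 9 × 61 = 549, and we need 424, so at most ⌊(549 − 424)/39⌋ = 3 can be that low.
k = 3 is achieved by 3 values at 22 and 6 at 61, total 432; lower one of the 61's by 8 (still > 22) to reach 424.

3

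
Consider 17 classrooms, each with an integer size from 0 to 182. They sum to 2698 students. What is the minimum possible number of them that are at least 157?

2

Suppose at most 17 − j of them reach 157; then j values are ≤ 156 and the rest ≤ 182.
The total is then ≤ 156·j + 182·(17 − j) = 3094 − 26j. For this to be ≥ 2698 we need j ≤ 15, so at least 17 − 15 = 2 must reach 157.
Exactly 2 works: 2 values at 182 and 15 at 156 total 2704; lower one of the high values by 6 (still ≥ 157) to hit 2698.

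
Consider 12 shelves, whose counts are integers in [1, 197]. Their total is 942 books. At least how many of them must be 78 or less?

Let j be the number exceeding 78. Then the total is ≥ 79·j + 1·(12 − j) = 12 + 78j.
So 78j ≤ 930 and j ≤ 11; hence at least 12 − 11 = 1 are ≤ 78.
Exactly 1 works: 1 value at 1 and 11 at 79 total 870; raise one of the low values by 72 (still ≤ 78) to hit 942.

1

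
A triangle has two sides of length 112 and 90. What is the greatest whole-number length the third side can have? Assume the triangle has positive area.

201

The third side must be less than 112 + 90 = 202.
The largest integer below 202 is 201.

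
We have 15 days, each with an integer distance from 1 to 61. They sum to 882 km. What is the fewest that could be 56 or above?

Suppose at most 15 − j of them reach 56; then j values are ≤ 55 and the rest ≤ 61.
The total is then ≤ 55·j + 61·(15 − j) = 915 − 6j. For this to be ≥ 882 we need j ≤ 5, so at least 15 − 5 = 10 must reach 56.
Exactly 10 works: 10 values at 61 and 5 at 55 total 885; lower one of the high values by 3 (still ≥ 56) to hit 882.

10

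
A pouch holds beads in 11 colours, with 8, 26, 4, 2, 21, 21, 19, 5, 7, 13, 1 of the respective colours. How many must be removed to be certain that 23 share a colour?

In the worst case you take as many as possible of each colour without reaching 23: 8 + 22 + 4 + 2 + 21 + 21 + 19 + 5 + 7 + 13 + 1 = 123.
The next one must give 23 of some colour, so 123 + 1 = 124.

124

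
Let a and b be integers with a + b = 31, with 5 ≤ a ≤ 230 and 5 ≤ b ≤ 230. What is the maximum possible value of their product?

240

For a fixed sum, the product ab is largest when a and b are as close as possible.
Taking a = 15 and b = 16 (both in [5, 230]) gives ab = 240.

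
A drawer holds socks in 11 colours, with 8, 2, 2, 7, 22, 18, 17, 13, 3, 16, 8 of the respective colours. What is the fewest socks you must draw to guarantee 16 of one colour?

104

In the worst case you take as many as possible of each colour without reaching 16: 8 + 2 + 2 + 7 + 15 + 15 + 15 + 13 + 3 + 15 + 8 = 103.
The next one must give 16 of some colour, so 103 + 1 = 104.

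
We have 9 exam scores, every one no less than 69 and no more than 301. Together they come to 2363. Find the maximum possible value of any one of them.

To make one score as large as possible, make the other 8 as small as possible.
The other 8 contribute at least 8 × 69 = 552, leaving at most 2363 − 552 = 1811.
But each score is capped at 301, so the maximum is 301.
Achievable: one at 301 and the other 8 totalling 2062, which fits since 8 × 69 ≤ 2062 ≤ 8 × 301.

301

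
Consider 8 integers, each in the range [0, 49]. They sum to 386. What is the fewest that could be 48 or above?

5

If only k of them are at least 48, the other 8 − k are at most 47, so the total is at most k·49 + (8 − k)·47.
This must reach 386, so k·49 + (8 − k)·47 ≥ 386, giving k ≥ 5.
Exactly 5 works: 5 values at 49 and 3 at 47 total 386.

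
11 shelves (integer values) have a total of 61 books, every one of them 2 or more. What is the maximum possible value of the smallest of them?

5

The average is 61/11 < 6, so some value is ≤ 5.
Equality holds with 5 values of 5 and 6 values of 6.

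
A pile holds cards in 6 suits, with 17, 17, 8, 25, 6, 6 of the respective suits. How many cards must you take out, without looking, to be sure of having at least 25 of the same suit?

79

In the worst case you take as many as possible of each suit without reaching 25: 17 + 17 + 8 + 24 + 6 + 6 = 78.
The next one must give 25 of some suit, so 78 + 1 = 79.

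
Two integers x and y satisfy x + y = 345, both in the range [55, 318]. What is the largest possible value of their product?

29756

For a fixed sum, the product xy is largest when x and y are as close as possible.
Taking x = 172 and y = 173 (both in [55, 318]) gives xy = 29756.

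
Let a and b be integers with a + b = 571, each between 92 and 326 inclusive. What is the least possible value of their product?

79870

For a fixed sum, ab is smallest when a and b are as far apart as possible.
At the endpoint a = 245, b = 571 − 245 = 326, so ab = 245 × 326 = 79870.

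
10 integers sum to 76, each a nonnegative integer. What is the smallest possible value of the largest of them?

8

Some value must be at least ⌈76/10⌉ = 8, since 10 × 7 = 70 < 76.
Taking 4 copies of 7 and 6 copies of 8 gives exactly 76, so 8 is attained.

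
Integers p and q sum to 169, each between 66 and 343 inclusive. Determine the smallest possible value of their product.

pq = p(169 − p) is concave in p, so over [66, 103] it is minimized at an endpoint.
At the endpoint p = 66, q = 169 − 66 = 103, so pq = 66 × 103 = 6798.

6798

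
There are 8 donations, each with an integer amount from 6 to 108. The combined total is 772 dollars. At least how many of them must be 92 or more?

If only k of them are at least 92, the other 8 − k are at most 91, so the total is at most k·108 + (8 − k)·91.
This must reach 772, so k·108 + (8 − k)·91 ≥ 772, giving k ≥ 3.
Exactly 3 works: 3 values at 108 and 5 at 91 total 779; lower one of the high values by 7 (still ≥ 92) to hit 772.

3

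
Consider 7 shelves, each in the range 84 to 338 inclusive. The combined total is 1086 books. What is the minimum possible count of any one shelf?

84

Minimizing one value means maximizing the remaining 6.
The other 6 can take up 6 × 338 = 2028 ≥ 1086 − 84, so one shelf can sit at its floor of 84.
Achievable: one at 84 and the other 6 totalling 1002, which fits since 6 × 84 ≤ 1002 ≤ 6 × 338.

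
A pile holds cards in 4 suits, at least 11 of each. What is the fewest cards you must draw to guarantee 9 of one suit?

33

In the worst case you draw 8 of each of the 4 suits: 4 × 8 = 32.
One more forces 9 of some suit, so 32 + 1 = 33.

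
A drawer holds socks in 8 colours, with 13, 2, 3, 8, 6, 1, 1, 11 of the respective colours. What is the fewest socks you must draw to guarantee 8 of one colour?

35

In the worst case you take as many as possible of each colour without reaching 8: 7 + 2 + 3 + 7 + 6 + 1 + 1 + 7 = 34.
The next one must give 8 of some colour, so 34 + 1 = 35.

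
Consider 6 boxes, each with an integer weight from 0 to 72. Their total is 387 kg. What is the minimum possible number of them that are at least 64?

Each value short of 64 is at most 63, costing at least 72 − 63 = 9 against the maximum total of 432.
We can afford to lose at most 432 − 387 = 45, so at most ⌊45/9⌋ = 5 fall short, and at least 1 are ≥ 64.
Exactly 1 works: 1 value at 72 and 5 at 63 total 387.

1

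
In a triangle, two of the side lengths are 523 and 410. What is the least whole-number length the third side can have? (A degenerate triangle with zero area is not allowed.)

The third side must exceed |523 − 410| = 113.
The smallest integer above 113 is 114.

114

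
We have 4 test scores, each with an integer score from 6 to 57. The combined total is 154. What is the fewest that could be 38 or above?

1

Each value short of 38 is at most 37, costing at least 57 − 37 = 20 against the maximum total of 228.
We can afford to lose at most 228 − 154 = 74, so at most ⌊74/20⌋ = 3 fall short, and at least 1 are ≥ 38.
Exactly 1 works: 1 value at 57 and 3 at 37 total 168; lower one of the high values by 14 (still ≥ 38) to hit 154.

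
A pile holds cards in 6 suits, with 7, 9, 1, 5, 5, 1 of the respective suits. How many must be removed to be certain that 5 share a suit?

In the worst case you take as many as possible of each suit without reaching 5: 4 + 4 + 1 + 4 + 4 + 1 = 18.
The next one must give 5 of some suit, so 18 + 1 = 19.

19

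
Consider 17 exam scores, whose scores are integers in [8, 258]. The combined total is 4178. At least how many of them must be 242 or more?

5

Suppose at most 17 − j of them reach 242; then j values are ≤ 241 and the rest ≤ 258.
The total is then ≤ 241·j + 258·(17 − j) = 4386 − 17j. For this to be ≥ 4178 we need j ≤ 12, so at least 17 − 12 = 5 must reach 242.
Exactly 5 works: 5 values at 258 and 12 at 241 total 4182; lower one of the high values by 4 (still ≥ 242) to hit 4178.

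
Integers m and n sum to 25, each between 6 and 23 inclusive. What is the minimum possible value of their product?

Since m + n is fixed, pushing one of them to its bound minimizes the product.
At the endpoint m = 6, n = 25 − 6 = 19, so mn = 6 × 19 = 114.

114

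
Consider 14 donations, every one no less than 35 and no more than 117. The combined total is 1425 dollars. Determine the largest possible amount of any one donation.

To make one donation as large as possible, make the other 13 as small as possible.
The other 13 contribute at least 13 × 35 = 455, leaving at most 1425 − 455 = 970.
But each donation is capped at 117, so the maximum is 117.
Achievable: one at 117 and the other 13 totalling 1308, which fits since 13 × 35 ≤ 1308 ≤ 13 × 117.

117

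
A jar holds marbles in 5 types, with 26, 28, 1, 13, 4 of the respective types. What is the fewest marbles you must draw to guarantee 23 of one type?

In the worst case you take as many as possible of each type without reaching 23: 22 + 22 + 1 + 13 + 4 = 62.
The next one must give 23 of some type, so 62 + 1 = 63.

63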